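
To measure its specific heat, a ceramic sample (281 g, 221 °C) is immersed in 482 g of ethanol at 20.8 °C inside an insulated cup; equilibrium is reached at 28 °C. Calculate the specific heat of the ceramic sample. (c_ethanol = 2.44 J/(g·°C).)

c ≈ 0.156 J/(g·°C)

Energy conservation, ΣQ = 0:
281·c·(28 − 221) + 482·2.44·(28 − 20.8) = 0
-54233 c = -8467.8
c = -8467.8/-54233 ≈ 0.1561 J/(g·°C)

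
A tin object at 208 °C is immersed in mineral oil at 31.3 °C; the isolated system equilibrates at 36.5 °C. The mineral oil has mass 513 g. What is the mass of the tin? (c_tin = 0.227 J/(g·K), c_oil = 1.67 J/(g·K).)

m ≈ 114 g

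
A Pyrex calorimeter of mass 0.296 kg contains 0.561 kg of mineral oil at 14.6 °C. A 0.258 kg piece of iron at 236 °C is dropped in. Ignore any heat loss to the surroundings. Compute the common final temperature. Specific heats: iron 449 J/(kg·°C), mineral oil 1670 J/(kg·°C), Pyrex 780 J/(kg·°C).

T_f ≈ 34.6 °C

With ΣQ=0 the equilibrium temperature is the m·c-weighted mean:
T_f = (115.84*236 + 936.87*14.6 + 230.88*14.6) / (115.84 + 936.87 + 230.88)
    = 44388 / 1283.6 ≈ 34.58 °C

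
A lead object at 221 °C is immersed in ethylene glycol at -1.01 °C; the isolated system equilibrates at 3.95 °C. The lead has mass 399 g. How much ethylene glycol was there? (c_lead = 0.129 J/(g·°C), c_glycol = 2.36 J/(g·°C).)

m ≈ 954 g

Net heat exchanged in the isolated system is zero:
399·0.129·(3.95 − 221) + m·2.36·(3.95 − (-1.01)) = 0
11.71 m = 11172
m = 11172/11.71 ≈ 954.4 g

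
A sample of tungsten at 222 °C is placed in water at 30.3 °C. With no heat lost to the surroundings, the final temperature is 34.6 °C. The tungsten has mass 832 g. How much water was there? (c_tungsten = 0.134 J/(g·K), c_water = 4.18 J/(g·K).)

m ≈ 1160 g

Heat lost by the tungsten = heat gained by the water:
832×0.134×(222 − 34.6) = m×4.18×(34.6 − 30.3)
17.97 m = 20893  ⇒  m ≈ 1162 g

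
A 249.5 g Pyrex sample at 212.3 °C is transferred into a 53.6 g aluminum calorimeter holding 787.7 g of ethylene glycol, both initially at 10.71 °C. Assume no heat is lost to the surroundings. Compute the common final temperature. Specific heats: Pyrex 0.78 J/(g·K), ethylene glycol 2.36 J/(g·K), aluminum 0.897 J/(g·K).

T_f ≈ 29.4 °C

Net heat exchanged in the isolated system is zero:
249.5×0.78×(T − 212.3) + 787.7×2.36×(T − 10.71) + 53.6×0.897×(T − 10.71) = 0
194.61(T − 212.3) + 1859(T − 10.71) + 48.08(T − 10.71) = 0
2101.7 T = 61740
T = 61740 / 2101.7 = 29.4 °C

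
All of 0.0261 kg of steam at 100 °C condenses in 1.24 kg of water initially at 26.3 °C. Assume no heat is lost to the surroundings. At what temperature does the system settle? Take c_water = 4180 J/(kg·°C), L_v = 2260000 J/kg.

T_f ≈ 39.0 °C

Conservation of energy gives ΣQ = 0:
condense steam: −0.0261·2260000 = −58986
  condensate cools 100→T: 0.0261·4180·(T − 100) = 109.1(T − 100)
  water warms: 1.24·4180·(T − 26.3) = 5183.2(T − 26.3)
5292.3 T = 58986 + 10910 + 136318 = 206214
T ≈ 38.96 °C, under the boiling point, so the assumption holds.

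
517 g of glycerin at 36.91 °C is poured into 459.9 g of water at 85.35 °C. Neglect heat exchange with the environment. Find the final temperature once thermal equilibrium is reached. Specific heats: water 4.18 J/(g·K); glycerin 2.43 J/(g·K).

T_f ≈ 66.2 °C

|Q_water| = |Q_glycerin|:
459.9*4.18*(85.35 − T) = 517*2.43*(T − 36.91)
1922.4(85.35 − T) = 1256.3(T − 36.91)
3178.7 T = 210446  ⇒  T ≈ 66.21 °C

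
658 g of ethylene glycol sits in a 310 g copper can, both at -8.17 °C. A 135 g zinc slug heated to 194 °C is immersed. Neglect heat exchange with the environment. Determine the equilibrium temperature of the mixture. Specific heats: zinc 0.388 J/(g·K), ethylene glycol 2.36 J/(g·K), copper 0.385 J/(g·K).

With ΣQ=0 the equilibrium temperature is the m·c-weighted mean:
T_f = (52.38·194 + 1552.9·(-8.17) + 119.35·(-8.17)) / (52.38 + 1552.9 + 119.35)
    = -3500.4 / 1724.6 ≈ -2.03 °C

T_f ≈ -2.0 °C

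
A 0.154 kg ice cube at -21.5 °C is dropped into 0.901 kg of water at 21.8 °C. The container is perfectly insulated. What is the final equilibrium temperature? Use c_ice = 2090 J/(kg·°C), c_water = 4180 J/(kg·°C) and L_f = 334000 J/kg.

Setting the total heat transfer to zero:
ice -21.5→0 °C: 0.154·2090·21.5 = 6920; melt ice: 0.154·334000 = 51436; warm the meltwater: 643.72 T; water cools: 0.901·4180·(T − 21.8) = 3766.2(T − 21.8)
4409.9 T = 82103 − 58356 = 23747
T ≈ 5.38 °C. Since T > 0 °C, the all-ice-melts assumption holds.

T_f ≈ 5.4 °C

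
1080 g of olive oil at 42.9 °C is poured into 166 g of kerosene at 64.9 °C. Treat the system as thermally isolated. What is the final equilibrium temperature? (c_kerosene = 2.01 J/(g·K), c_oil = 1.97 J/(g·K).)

Heat gained plus heat lost sum to zero:
166*2.01*(T − 64.9) + 1080*1.97*(T − 42.9) = 0
333.66(T − 64.9) + 2127.6(T − 42.9) = 0
2461.3 T = 112929
T = 112929 / 2461.3 = 45.9 °C

T_f ≈ 45.9 °C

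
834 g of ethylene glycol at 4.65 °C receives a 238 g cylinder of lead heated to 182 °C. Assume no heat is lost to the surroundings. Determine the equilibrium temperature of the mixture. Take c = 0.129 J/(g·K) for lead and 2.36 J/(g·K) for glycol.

T_f ≈ 7.4 °C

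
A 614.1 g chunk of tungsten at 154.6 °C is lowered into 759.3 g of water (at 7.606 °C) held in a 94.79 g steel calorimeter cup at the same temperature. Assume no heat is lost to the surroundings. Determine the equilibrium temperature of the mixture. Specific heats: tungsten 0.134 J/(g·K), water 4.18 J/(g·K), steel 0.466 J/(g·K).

T_f ≈ 11.3 °C

T_f is the heat-capacity-weighted average of the initial temperatures:
T_f = (82.29·154.6 + 3173.9·7.606 + 44.17·7.606) / (82.29 + 3173.9 + 44.17)
    = 37198 / 3300.3 ≈ 11.27 °C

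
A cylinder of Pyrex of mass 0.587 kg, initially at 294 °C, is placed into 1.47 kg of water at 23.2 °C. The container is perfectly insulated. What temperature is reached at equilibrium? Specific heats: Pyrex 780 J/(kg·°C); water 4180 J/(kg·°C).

|Q_Pyrex| = |Q_water|:
0.587*780*(294 − T) = 1.47*4180*(T − 23.2)
457.86(294 − T) = 6144.6(T − 23.2)
6602.5 T = 277166  ⇒  T ≈ 41.98 °C

T_f ≈ 42.0 °C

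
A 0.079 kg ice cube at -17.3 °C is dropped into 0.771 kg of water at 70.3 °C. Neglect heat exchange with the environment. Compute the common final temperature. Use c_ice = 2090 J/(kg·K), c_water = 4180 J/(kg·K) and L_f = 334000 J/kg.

Taking heat into each body as positive, Σ m c ΔT = 0:
warm ice to 0 °C: 0.079×2090×(0 − (-17.3)) = 2856.4; fusion: m_ice L_f = 0.079×334000 = 26386; meltwater 0→T: 0.079×4180×T = 330.22 T; water cools: 0.771×4180×(T − 70.3) = 3222.8(T − 70.3)
3553 T = 226561 − 29242 = 197319
T ≈ 55.54 °C. Since T > 0 °C, the all-ice-melts assumption holds.

T_f ≈ 55.5 °C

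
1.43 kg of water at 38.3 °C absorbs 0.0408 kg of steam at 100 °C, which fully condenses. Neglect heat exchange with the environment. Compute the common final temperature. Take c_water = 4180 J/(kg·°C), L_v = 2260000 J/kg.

Energy conservation, ΣQ = 0:
steam→water at 100 °C releases m L_v = 0.0408·2260000 = 92208; condensed water 100 °C→T: 170.54(T − 100); original water: 5977.4(T − 38.3)
6147.9 T = 92208 + 17054 + 228934 = 338197
T ≈ 55.01 °C, under the boiling point, so the assumption holds.

T_f ≈ 55.0 °C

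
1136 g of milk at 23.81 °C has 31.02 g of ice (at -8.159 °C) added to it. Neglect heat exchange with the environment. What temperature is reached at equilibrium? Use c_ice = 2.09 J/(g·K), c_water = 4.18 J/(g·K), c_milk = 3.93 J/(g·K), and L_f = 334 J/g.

T_f ≈ 20.8 °C

Conservation of energy gives ΣQ = 0:
ice -8.159→0 °C: 31.02·2.09·8.159 = 528.96; fusion: m_ice L_f = 31.02·334 = 10361; meltwater 0→T: 31.02·4.18·T = 129.66 T; milk cools: 1136·3.93·(T − 23.81) = 4464.5(T − 23.81)
4594.1 T = 106299 − 10890 = 95410
T ≈ 20.77 °C (positive, so assuming full melt was valid).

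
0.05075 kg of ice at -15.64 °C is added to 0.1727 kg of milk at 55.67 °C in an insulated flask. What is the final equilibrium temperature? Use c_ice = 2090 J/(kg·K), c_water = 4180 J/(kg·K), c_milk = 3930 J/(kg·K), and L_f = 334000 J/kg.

T_f ≈ 21.5 °C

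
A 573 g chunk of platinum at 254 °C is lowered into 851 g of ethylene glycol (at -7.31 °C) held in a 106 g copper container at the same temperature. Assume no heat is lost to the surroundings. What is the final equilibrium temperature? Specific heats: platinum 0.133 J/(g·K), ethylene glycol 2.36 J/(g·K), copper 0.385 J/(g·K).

T_f ≈ 2.1 °C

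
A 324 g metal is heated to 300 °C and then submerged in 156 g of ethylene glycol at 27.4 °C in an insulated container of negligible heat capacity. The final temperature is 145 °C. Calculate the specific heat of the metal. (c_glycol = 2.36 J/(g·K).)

Heat lost by the metal = heat gained by the glycol:
324·c·(300 − 145) = 156·2.36·(145 − 27.4)
50220 c = 43296  ⇒  c ≈ 0.8621 J/(g·K)

c ≈ 0.862 J/(g·K)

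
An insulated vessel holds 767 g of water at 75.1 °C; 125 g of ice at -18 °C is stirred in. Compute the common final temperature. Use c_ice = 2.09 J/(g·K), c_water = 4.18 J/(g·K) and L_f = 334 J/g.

Conservation of energy gives ΣQ = 0:
warm ice to 0 °C: 125×2.09×(0 − (-18)) = 4702.5
  melt ice: 125×334 = 41750
  meltwater 0→T: 125×4.18×T = 522.5 T
  water cools: 767×4.18×(T − 75.1) = 3206.1(T − 75.1)
3728.6 T = 240775 − 46452 = 194323
T ≈ 52.12 °C (positive, so assuming full melt was valid).

T_f ≈ 52.1 °C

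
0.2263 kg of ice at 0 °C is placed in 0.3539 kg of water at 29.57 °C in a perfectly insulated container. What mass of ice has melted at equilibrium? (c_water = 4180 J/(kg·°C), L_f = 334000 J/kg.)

Heat available from the water dropping to 0 °C: 0.3539·4180·29.57 = 43743 J.
To melt every bit of ice: 0.2263·334000 = 75584 J.
Since 43743 < 75584 J, not all the ice melts; equilibrium is at 0 °C.
Mass melted = 43743/334000 ≈ 0.131 kg.

m_melted ≈ 0.131 kg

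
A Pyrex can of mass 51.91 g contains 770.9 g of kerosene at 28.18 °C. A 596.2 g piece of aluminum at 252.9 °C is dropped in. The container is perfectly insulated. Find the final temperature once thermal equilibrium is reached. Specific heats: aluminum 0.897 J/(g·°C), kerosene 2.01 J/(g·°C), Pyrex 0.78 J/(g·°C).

T_f ≈ 84.7 °C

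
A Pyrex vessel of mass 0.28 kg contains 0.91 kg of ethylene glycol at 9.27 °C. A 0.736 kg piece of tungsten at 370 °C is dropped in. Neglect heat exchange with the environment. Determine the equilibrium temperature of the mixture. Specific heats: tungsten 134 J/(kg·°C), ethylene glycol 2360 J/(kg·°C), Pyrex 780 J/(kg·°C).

T_f ≈ 23.7 °C

T_f is the heat-capacity-weighted average of the initial temperatures:
T_f = (98.62·370 + 2147.6·9.27 + 218.4·9.27) / (98.62 + 2147.6 + 218.4)
    = 58424 / 2464.6 ≈ 23.70 °C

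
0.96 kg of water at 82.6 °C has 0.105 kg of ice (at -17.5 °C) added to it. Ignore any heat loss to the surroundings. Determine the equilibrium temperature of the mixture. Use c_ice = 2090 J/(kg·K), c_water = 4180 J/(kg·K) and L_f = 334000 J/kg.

Setting the total heat transfer to zero:
warm ice to 0 °C: 0.105×2090×(0 − (-17.5)) = 3840.4; fusion: m_ice L_f = 0.105×334000 = 35070; warm the meltwater: 438.9 T; water cools: 0.96×4180×(T − 82.6) = 4012.8(T − 82.6)
4451.7 T = 331457 − 38910 = 292547
T ≈ 65.72 °C. Since T > 0 °C, the all-ice-melts assumption holds.

T_f ≈ 65.7 °C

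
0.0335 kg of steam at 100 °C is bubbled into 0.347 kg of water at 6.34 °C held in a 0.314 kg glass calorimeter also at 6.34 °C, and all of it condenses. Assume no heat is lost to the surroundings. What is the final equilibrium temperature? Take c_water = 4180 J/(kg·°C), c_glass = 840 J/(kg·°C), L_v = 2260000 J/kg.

T_f ≈ 54.2 °C

Setting the total heat transfer to zero:
steam→water at 100 °C releases m L_v = 0.0335×2260000 = 75710
  condensate cools 100→T: 0.0335×4180×(T − 100) = 140.03(T − 100)
  original water: 1450.5(T − 6.34)
  glass cup: 0.314×840×(T − 6.34) = 263.76(T − 6.34)
1854.2 T = 75710 + 14003 + 10868 = 100581
T ≈ 54.24 °C, under the boiling point, so the assumption holds.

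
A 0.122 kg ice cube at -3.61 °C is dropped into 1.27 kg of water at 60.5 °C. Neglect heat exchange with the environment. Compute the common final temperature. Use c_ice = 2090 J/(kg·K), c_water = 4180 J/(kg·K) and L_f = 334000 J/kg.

T_f ≈ 48.0 °C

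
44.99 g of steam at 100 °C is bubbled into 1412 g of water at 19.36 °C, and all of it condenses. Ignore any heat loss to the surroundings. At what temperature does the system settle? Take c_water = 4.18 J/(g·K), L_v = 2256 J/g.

T_f ≈ 38.5 °C

Setting the total heat transfer to zero:
steam→water at 100 °C releases m L_v = 44.99·2256 = 101497; condensate cools 100→T: 44.99·4.18·(T − 100) = 188.06(T − 100); water warms: 1412·4.18·(T − 19.36) = 5902.2(T − 19.36)
6090.2 T = 101497 + 18806 + 114266 = 234569
T ≈ 38.52 °C — below 100 °C, confirming all the steam condensed.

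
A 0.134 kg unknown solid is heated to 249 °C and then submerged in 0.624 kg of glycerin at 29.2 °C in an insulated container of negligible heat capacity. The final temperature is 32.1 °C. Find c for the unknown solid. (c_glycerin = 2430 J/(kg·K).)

m_s c (T_s − T_f) = m_glycerin c_glycerin (T_f − T_0):
0.134·c·(249 − 32.1) = 0.624·2430·(32.1 − 29.2)
29.06 c = 4397.3  ⇒  c ≈ 151.3 J/(kg·K)

c ≈ 151 J/(kg·K)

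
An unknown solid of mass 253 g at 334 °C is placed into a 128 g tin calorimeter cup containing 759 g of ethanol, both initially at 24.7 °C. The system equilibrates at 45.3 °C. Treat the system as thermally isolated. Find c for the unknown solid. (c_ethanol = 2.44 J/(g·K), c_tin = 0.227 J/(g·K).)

c ≈ 0.531 J/(g·K)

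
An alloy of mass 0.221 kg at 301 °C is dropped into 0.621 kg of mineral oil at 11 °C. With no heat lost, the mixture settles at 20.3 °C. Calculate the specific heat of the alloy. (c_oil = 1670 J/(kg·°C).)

c ≈ 155 J/(kg·°C)

Heat lost by the alloy = heat gained by the oil:
0.221·c·(301 − 20.3) = 0.621·1670·(20.3 − 11)
62.03 c = 9644.8  ⇒  c ≈ 155.5 J/(kg·°C)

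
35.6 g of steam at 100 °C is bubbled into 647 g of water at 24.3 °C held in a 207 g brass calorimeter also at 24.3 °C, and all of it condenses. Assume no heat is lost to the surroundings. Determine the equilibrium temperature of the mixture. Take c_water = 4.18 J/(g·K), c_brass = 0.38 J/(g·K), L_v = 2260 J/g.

T_f ≈ 55.6 °C

Let T be the final temperature. ΣQ_i = 0:
condense steam: −35.6·2260 = −80456; condensed water 100 °C→T: 148.81(T − 100); water warms: 647·4.18·(T − 24.3) = 2704.5(T − 24.3); cup: 78.66(T − 24.3)
2931.9 T = 80456 + 14881 + 67630 = 162967
T ≈ 55.58 °C (< 100 °C, so full condensation is consistent).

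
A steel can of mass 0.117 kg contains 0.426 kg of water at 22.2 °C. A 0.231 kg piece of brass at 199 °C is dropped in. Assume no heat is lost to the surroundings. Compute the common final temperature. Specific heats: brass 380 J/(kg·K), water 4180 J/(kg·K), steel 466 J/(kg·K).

Energy conservation, ΣQ = 0:
0.231×380×(T − 199) + 0.426×4180×(T − 22.2) + 0.117×466×(T − 22.2) = 0
(87.78 + 1780.7 + 54.52) T = 87.78×199 + 1780.7×22.2 + 54.52×22.2
T = 58210/1923 ≈ 30.27 °C

T_f ≈ 30.3 °C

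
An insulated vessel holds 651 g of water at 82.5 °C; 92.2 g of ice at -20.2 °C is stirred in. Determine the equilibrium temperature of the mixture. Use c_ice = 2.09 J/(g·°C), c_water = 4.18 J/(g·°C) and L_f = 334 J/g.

T_f ≈ 61.1 °C

Taking heat into each body as positive, Σ m c ΔT = 0:
warm ice to 0 °C: 92.2·2.09·(0 − (-20.2)) = 3892.5
  melt ice: 92.2·334 = 30795
  warm the meltwater: 385.4 T
  water cools: 651·4.18·(T − 82.5) = 2721.2(T − 82.5)
3106.6 T = 224497 − 34687 = 189810
T ≈ 61.10 °C (positive, so assuming full melt was valid).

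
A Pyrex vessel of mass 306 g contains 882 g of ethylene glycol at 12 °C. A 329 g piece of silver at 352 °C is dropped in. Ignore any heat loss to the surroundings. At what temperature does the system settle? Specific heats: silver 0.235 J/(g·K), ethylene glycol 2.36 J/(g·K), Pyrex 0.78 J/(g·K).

T_f ≈ 23.0 °C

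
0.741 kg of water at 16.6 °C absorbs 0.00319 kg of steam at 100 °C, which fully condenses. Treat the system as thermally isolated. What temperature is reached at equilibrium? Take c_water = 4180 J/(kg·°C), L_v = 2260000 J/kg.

T_f ≈ 19.3 °C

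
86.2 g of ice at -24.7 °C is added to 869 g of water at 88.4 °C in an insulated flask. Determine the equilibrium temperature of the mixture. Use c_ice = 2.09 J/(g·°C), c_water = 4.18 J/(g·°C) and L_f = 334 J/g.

Sum of m c ΔT and latent-heat terms is zero:
ice -24.7→0 °C: 86.2·2.09·24.7 = 4449.9
  melt ice: 86.2·334 = 28791
  warm the meltwater: 360.32 T
  water cools: 869·4.18·(T − 88.4) = 3632.4(T − 88.4)
3992.7 T = 321106 − 33241 = 287865
T ≈ 72.10 °C. Since T > 0 °C, the all-ice-melts assumption holds.

T_f ≈ 72.1 °C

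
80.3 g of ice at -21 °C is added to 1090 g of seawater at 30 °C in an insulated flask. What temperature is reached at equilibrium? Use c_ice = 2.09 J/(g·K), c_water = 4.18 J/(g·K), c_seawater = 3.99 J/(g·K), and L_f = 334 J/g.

Energy balance with sensible and latent terms:
ice -21→0 °C: 80.3×2.09×21 = 3524.4; melt ice: 80.3×334 = 26820; warm the meltwater: 335.65 T; seawater: 4349.1(T − 30)
4684.8 T = 130473 − 30345 = 100128
T ≈ 21.37 °C. Since T > 0 °C, the all-ice-melts assumption holds.

T_f ≈ 21.4 °C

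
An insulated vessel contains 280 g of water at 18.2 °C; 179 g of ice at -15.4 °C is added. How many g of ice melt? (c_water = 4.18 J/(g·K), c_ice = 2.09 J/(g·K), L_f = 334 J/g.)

Water can give up m c ΔT = 280×4.18×18.2 = 21301 J before reaching 0 °C.
Of that, 179×2.09×15.4 = 5761.3 J goes to bring the ice to 0 °C, leaving 15540 J.
To melt every bit of ice: 179×334 = 59786 J.
That's not enough to melt it all — equilibrium is at 0 °C with ice remaining.
m_melted×334 = 15540  ⇒  m_melted ≈ 46.53 g.

m_melted ≈ 46.5 g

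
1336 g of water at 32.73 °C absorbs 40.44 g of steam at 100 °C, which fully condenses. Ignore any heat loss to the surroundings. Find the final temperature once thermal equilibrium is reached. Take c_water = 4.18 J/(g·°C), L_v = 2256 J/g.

T_f ≈ 50.6 °C

Net heat exchanged in the isolated system is zero:
latent heat released on condensation: 40.44·2256 = 91233; condensed water 100 °C→T: 169.04(T − 100); water warms: 1336·4.18·(T − 32.73) = 5584.5(T − 32.73)
5753.5 T = 91233 + 16904 + 182780 = 290917
T ≈ 50.56 °C (< 100 °C, so full condensation is consistent).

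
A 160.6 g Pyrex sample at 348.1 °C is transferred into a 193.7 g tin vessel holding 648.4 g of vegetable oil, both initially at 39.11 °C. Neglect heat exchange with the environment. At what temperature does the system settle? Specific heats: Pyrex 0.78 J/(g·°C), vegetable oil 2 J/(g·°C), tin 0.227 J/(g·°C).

Taking heat into each body as positive, Σ m c ΔT = 0:
160.6×0.78×(T − 348.1) + 648.4×2×(T − 39.11) + 193.7×0.227×(T − 39.11) = 0
125.27(T − 348.1) + 1296.8(T − 39.11) + 43.97(T − 39.11) = 0
1466 T = 96043
T = 96043 / 1466 = 65.5 °C

T_f ≈ 65.5 °C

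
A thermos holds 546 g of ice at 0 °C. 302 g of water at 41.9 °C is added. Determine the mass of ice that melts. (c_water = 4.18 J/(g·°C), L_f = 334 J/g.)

m_melted ≈ 158 g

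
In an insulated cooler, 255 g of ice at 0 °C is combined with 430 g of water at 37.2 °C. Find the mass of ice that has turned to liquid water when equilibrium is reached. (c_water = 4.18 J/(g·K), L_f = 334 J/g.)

m_melted ≈ 200 g

Cooling the water to 0 °C releases 430·4.18·37.2 = 66863 J.
Melting all 255 g of ice would need 255·334 = 85170 J.
Since 66863 < 85170 J, not all the ice melts; equilibrium is at 0 °C.
Mass melted = 66863/334 ≈ 200.2 g.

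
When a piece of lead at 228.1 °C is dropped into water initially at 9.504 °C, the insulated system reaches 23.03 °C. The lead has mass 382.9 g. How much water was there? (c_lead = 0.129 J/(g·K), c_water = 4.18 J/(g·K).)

Heat lost by the lead = heat gained by the water:
382.9×0.129×(228.1 − 23.03) = m×4.18×(23.03 − 9.504)
56.54 m = 10129  ⇒  m ≈ 179.2 g

m ≈ 179 g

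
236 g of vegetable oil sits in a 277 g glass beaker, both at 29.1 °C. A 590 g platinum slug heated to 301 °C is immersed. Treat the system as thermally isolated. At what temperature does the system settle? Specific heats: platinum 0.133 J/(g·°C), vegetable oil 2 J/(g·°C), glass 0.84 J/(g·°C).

T_f = Σ m_i c_i T_i / Σ m_i c_i:
T_f = (78.47*301 + 472*29.1 + 232.68*29.1) / (78.47 + 472 + 232.68)
    = 44126 / 783.15 ≈ 56.34 °C

T_f ≈ 56.3 °C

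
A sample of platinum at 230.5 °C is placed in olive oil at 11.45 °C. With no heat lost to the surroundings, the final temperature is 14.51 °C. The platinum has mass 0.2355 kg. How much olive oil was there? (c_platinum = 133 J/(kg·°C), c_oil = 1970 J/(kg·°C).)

|Q_platinum| = |Q_oil|:
0.2355·133·(230.5 − 14.51) = m·1970·(14.51 − 11.45)
6028.2 m = 6765.1  ⇒  m ≈ 1.122 kg

m ≈ 1.12 kg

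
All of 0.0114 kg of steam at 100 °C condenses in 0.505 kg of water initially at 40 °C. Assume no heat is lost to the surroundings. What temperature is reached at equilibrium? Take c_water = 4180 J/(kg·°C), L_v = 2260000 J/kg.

T_f ≈ 53.3 °C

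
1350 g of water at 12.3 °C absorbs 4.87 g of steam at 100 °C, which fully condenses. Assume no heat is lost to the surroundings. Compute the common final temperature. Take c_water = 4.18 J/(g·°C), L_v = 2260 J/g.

T_f ≈ 14.6 °C

Let T be the final temperature. ΣQ_i = 0:
steam→water at 100 °C releases m L_v = 4.87·2260 = 11006
  condensed water 100 °C→T: 20.36(T − 100)
  original water: 5643(T − 12.3)
5663.4 T = 11006 + 2035.7 + 69409 = 82451
T ≈ 14.56 °C, under the boiling point, so the assumption holds.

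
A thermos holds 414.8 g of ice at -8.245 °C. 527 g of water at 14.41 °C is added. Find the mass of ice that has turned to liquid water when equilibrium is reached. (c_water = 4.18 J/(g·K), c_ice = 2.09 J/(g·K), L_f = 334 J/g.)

Cooling the water to 0 °C releases 527·4.18·14.41 = 31743 J.
Of that, 414.8·2.09·8.245 = 7147.9 J goes to bring the ice to 0 °C, leaving 24595 J.
To melt every bit of ice: 414.8·334 = 138543 J.
Since 24595 < 138543 J, not all the ice melts; equilibrium is at 0 °C.
m_melted·334 = 24595  ⇒  m_melted ≈ 73.64 g.

m_melted ≈ 73.6 g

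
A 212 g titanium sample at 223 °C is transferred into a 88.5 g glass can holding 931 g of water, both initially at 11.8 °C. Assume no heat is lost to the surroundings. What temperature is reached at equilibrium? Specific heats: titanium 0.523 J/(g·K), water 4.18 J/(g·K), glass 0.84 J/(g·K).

Conservation of energy gives ΣQ = 0:
212*0.523*(T − 223) + 931*4.18*(T − 11.8) + 88.5*0.84*(T − 11.8) = 0
110.88(T − 223) + 3891.6(T − 11.8) + 74.34(T − 11.8) = 0
(110.88 + 3891.6 + 74.34) T = 110.88*223 + 3891.6*11.8 + 74.34*11.8
T = 71523/4076.8 ≈ 17.54 °C

T_f ≈ 17.5 °C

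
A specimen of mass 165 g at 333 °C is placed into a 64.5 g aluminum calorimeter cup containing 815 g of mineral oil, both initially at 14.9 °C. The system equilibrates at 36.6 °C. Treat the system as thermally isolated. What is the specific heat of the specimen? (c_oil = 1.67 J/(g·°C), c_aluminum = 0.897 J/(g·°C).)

Energy conservation, ΣQ = 0:
165×c×(36.6 − 333) + 815×1.67×(36.6 − 14.9) + 64.5×0.897×(36.6 − 14.9) = 0
-48906 c = -30790
c = -30790/-48906 ≈ 0.6296 J/(g·°C)

c ≈ 0.63 J/(g·°C)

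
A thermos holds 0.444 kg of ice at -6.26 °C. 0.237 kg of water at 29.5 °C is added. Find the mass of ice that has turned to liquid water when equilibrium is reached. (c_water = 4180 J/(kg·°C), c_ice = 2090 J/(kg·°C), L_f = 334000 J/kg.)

m_melted ≈ 0.0701 kg

Heat available from the water dropping to 0 °C: 0.237·4180·29.5 = 29224 J.
Of that, 0.444·2090·6.26 = 5809 J goes to bring the ice to 0 °C, leaving 23415 J.
Fully melting the ice requires m_ice L_f = 0.444·334000 = 148296 J.
Since 23415 < 148296 J, not all the ice melts; equilibrium is at 0 °C.
m_melt = 23415 / L_f = 0.07011 kg.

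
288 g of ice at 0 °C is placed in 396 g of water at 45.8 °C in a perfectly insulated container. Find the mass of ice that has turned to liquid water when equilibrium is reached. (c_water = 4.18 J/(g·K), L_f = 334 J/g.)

Water can give up m c ΔT = 396×4.18×45.8 = 75812 J before reaching 0 °C.
Melting all 288 g of ice would need 288×334 = 96192 J.
75812 J < 96192 J, so only part of the ice melts and the system sits at 0 °C.
m_melted×334 = 75812  ⇒  m_melted ≈ 227 g.

m_melted ≈ 227 g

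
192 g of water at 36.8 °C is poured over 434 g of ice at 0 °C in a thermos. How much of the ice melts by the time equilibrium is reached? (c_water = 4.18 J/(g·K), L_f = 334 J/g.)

Water can give up m c ΔT = 192·4.18·36.8 = 29534 J before reaching 0 °C.
Melting all 434 g of ice would need 434·334 = 144956 J.
That's not enough to melt it all — equilibrium is at 0 °C with ice remaining.
m_melt = 29534 / L_f = 88.43 g.

m_melted ≈ 88.4 g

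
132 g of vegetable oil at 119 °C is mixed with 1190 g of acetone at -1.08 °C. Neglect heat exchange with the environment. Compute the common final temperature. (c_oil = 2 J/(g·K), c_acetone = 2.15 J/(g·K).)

T_f ≈ 10.2 °C

T_f is the heat-capacity-weighted average of the initial temperatures:
T_f = (264*119 + 2558.5*(-1.08)) / (264 + 2558.5)
    = 28653 / 2822.5 ≈ 10.15 °C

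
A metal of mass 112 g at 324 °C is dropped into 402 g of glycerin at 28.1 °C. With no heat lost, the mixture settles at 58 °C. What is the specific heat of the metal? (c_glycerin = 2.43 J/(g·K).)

c ≈ 0.98 J/(g·K)

Energy conservation, ΣQ = 0:
112×c×(58 − 324) + 402×2.43×(58 − 28.1) = 0
-29792 c = -29208
c = -29208/-29792 ≈ 0.9804 J/(g·K)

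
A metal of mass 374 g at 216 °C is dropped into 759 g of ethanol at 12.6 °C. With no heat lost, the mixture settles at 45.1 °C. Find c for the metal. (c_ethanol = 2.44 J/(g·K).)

c ≈ 0.942 J/(g·K)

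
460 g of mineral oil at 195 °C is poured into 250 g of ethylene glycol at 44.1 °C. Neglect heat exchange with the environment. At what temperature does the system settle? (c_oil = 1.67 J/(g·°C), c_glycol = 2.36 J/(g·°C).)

Conservation of energy gives ΣQ = 0:
460*1.67*(T − 195) + 250*2.36*(T − 44.1) = 0
1358.2 T = 175818
T = 175818 / 1358.2 = 129 °C

T_f ≈ 129.4 °C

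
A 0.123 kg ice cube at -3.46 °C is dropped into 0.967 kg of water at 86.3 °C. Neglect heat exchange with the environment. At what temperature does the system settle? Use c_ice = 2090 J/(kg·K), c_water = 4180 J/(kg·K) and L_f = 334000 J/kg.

T_f ≈ 67.3 °C

Energy balance with sensible and latent terms:
ice -3.46→0 °C: 0.123×2090×3.46 = 889.46
  fusion: m_ice L_f = 0.123×334000 = 41082
  meltwater 0→T: 0.123×4180×T = 514.14 T
  water cools: 0.967×4180×(T − 86.3) = 4042.1(T − 86.3)
4556.2 T = 348830 − 41971 = 306858
T ≈ 67.35 °C (positive, so assuming full melt was valid).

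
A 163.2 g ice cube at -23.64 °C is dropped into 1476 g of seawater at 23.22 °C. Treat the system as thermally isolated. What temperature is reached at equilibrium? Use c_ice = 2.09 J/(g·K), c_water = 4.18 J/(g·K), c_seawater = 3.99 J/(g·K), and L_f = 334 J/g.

T_f ≈ 11.3 °C

Energy conservation, ΣQ = 0:
ice -23.64→0 °C: 163.2·2.09·23.64 = 8063.3; fusion: m_ice L_f = 163.2·334 = 54509; meltwater 0→T: 163.2·4.18·T = 682.18 T; seawater: 5889.2(T − 23.22)
6571.4 T = 136748 − 62572 = 74176
T ≈ 11.29 °C — above 0 °C, consistent with complete melting.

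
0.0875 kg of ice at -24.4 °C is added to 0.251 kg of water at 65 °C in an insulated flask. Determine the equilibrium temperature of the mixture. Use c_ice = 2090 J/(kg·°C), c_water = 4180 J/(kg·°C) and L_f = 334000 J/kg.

T_f ≈ 24.4 °C

Conservation of energy gives ΣQ = 0:
warm ice to 0 °C: 0.0875·2090·(0 − (-24.4)) = 4462.1; melt ice: 0.0875·334000 = 29225; warm the meltwater: 365.75 T; water: 1049.2(T − 65)
1414.9 T = 68197 − 33687 = 34510
T ≈ 24.39 °C — above 0 °C, consistent with complete melting.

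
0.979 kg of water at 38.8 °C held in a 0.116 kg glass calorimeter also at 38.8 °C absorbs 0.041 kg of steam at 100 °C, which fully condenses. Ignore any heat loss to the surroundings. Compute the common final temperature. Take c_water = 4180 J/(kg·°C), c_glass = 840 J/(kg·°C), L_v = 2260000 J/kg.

T_f ≈ 62.5 °C

Setting the total heat transfer to zero:
latent heat released on condensation: 0.041·2260000 = 92660
  condensed water 100 °C→T: 171.38(T − 100)
  water warms: 0.979·4180·(T − 38.8) = 4092.2(T − 38.8)
  glass cup: 0.116·840·(T − 38.8) = 97.44(T − 38.8)
4361 T = 92660 + 17138 + 162559 = 272357
T ≈ 62.45 °C — below 100 °C, confirming all the steam condensed.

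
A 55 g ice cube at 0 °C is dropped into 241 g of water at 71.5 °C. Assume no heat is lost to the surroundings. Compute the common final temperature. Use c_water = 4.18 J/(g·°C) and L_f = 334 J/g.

T_f ≈ 43.4 °C

Sum of m c ΔT and latent-heat terms is zero:
fusion: m_ice L_f = 55·334 = 18370
  meltwater 0→T: 55·4.18·T = 229.9 T
  water: 1007.4(T − 71.5)
1237.3 T = 72028 − 18370 = 53658
T ≈ 43.37 °C — above 0 °C, consistent with complete melting.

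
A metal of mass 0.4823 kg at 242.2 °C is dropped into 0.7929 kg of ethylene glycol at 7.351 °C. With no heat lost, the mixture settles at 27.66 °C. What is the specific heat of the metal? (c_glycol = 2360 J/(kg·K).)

Heat lost by the metal = heat gained by the glycol:
0.4823·c·(242.2 − 27.66) = 0.7929·2360·(27.66 − 7.351)
103.47 c = 38003  ⇒  c ≈ 367.3 J/(kg·K)

c ≈ 367 J/(kg·K)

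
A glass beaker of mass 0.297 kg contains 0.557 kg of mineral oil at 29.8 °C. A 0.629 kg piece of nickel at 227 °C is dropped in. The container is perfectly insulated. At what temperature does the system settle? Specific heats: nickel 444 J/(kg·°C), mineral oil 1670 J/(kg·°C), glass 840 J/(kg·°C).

Heat gained plus heat lost sum to zero:
0.629·444·(T − 227) + 0.557·1670·(T − 29.8) + 0.297·840·(T − 29.8) = 0
279.28(T − 227) + 930.19(T − 29.8) + 249.48(T − 29.8) = 0
(279.28 + 930.19 + 249.48) T = 279.28·227 + 930.19·29.8 + 249.48·29.8
T ≈ 67.55 °C

T_f ≈ 67.5 °C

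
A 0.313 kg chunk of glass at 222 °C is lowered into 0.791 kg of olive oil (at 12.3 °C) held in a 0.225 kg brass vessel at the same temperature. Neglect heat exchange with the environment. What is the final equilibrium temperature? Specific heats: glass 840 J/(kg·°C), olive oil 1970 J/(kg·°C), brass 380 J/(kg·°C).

T_f is the heat-capacity-weighted average of the initial temperatures:
T_f = (262.92·222 + 1558.3·12.3 + 85.5·12.3) / (262.92 + 1558.3 + 85.5)
    = 78587 / 1906.7 ≈ 41.22 °C

T_f ≈ 41.2 °C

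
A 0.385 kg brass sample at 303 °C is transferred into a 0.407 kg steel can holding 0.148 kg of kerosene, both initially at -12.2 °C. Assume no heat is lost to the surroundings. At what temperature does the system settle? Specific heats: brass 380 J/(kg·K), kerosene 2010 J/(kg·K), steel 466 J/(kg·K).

T_f ≈ 60.6 °C

Net heat exchanged in the isolated system is zero:
0.385×380×(T − 303) + 0.148×2010×(T − (-12.2)) + 0.407×466×(T − (-12.2)) = 0
146.3(T − 303) + 297.48(T − (-12.2)) + 189.66(T − (-12.2)) = 0
633.44 T = 38386
T = 38386/633.44 ≈ 60.60 °C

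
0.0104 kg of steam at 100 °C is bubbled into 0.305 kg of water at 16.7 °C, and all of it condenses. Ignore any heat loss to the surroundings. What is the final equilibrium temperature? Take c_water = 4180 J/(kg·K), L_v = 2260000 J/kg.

Heat gained plus heat lost sum to zero:
condense steam: −0.0104·2260000 = −23504
  condensed water 100 °C→T: 43.47(T − 100)
  water warms: 0.305·4180·(T − 16.7) = 1274.9(T − 16.7)
1318.4 T = 23504 + 4347.2 + 21291 = 49142
T ≈ 37.27 °C, under the boiling point, so the assumption holds.

T_f ≈ 37.3 °C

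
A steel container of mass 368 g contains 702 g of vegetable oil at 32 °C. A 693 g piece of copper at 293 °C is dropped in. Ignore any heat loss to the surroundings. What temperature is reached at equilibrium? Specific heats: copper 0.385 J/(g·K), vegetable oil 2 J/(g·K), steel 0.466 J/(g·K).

T_f ≈ 69.8 °C

T_f = Σ m_i c_i T_i / Σ m_i c_i:
T_f = (266.81×293 + 1404×32 + 171.49×32) / (266.81 + 1404 + 171.49)
    = 128589 / 1842.3 ≈ 69.80 °C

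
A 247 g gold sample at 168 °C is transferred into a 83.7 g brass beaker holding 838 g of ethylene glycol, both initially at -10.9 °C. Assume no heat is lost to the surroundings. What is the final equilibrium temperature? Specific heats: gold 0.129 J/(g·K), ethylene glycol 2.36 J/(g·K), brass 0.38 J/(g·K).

Let T be the final temperature. ΣQ_i = 0:
247*0.129*(T − 168) + 838*2.36*(T − (-10.9)) + 83.7*0.38*(T − (-10.9)) = 0
2041.3 T = -16550
T = -16550 / 2041.3 = -8.11 °C

T_f ≈ -8.1 °C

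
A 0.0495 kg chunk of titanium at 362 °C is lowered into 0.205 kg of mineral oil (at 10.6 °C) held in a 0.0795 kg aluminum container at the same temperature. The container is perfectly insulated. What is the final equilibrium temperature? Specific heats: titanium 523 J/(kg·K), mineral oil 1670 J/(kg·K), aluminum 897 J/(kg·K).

Heat gained plus heat lost sum to zero:
0.0495×523×(T − 362) + 0.205×1670×(T − 10.6) + 0.0795×897×(T − 10.6) = 0
25.89(T − 362) + 342.35(T − 10.6) + 71.31(T − 10.6) = 0
439.55 T = 13756
T = 13756 / 439.55 = 31.3 °C

T_f ≈ 31.3 °C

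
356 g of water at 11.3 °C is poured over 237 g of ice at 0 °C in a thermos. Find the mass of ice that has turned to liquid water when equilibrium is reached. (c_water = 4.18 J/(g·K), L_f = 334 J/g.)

m_melted ≈ 50.3 g

Water can give up m c ΔT = 356×4.18×11.3 = 16815 J before reaching 0 °C.
Melting all 237 g of ice would need 237×334 = 79158 J.
Since 16815 < 79158 J, not all the ice melts; equilibrium is at 0 °C.
m_melted×334 = 16815  ⇒  m_melted ≈ 50.35 g.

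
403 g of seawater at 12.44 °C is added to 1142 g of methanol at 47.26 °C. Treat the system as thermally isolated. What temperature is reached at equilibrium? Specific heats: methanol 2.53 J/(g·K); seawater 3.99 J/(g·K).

T_f ≈ 34.8 °C

Conservation of energy gives ΣQ = 0:
1142×2.53×(T − 47.26) + 403×3.99×(T − 12.44) = 0
2889.3(T − 47.26) + 1608(T − 12.44) = 0
(2889.3 + 1608) T = 2889.3×47.26 + 1608×12.44
T = 156550 / 4497.2 = 34.8 °C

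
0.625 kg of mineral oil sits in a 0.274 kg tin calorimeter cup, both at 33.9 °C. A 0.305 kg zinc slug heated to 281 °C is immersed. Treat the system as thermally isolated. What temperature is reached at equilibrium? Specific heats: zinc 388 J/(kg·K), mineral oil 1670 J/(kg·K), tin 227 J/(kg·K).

With ΣQ=0 the equilibrium temperature is the m·c-weighted mean:
T_f = (118.34*281 + 1043.8*33.9 + 62.2*33.9) / (118.34 + 1043.8 + 62.2)
    = 70745 / 1224.3 ≈ 57.78 °C

T_f ≈ 57.8 °C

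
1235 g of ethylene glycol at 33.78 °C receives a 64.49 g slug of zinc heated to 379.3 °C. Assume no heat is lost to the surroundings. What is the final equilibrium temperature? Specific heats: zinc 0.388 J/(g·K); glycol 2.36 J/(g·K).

T_f = Σ m_i c_i T_i / Σ m_i c_i:
T_f = (25.02·379.3 + 2914.6·33.78) / (25.02 + 2914.6)
    = 107946 / 2939.6 ≈ 36.72 °C

T_f ≈ 36.7 °C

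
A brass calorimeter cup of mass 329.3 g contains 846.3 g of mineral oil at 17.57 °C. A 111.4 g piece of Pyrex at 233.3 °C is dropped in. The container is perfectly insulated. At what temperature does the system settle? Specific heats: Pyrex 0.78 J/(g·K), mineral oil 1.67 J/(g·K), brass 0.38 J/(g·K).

Heat gained plus heat lost sum to zero:
111.4×0.78×(T − 233.3) + 846.3×1.67×(T − 17.57) + 329.3×0.38×(T − 17.57) = 0
1625.3 T = 47303
T = 47303 / 1625.3 = 29.1 °C

T_f ≈ 29.1 °C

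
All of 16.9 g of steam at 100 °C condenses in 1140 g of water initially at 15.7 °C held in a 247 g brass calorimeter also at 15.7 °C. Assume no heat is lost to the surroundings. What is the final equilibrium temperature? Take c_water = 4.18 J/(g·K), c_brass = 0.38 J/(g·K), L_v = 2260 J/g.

Taking heat into each body as positive, Σ m c ΔT = 0:
latent heat released on condensation: 16.9·2260 = 38194
  condensate cools 100→T: 16.9·4.18·(T − 100) = 70.64(T − 100)
  original water: 4765.2(T − 15.7)
  cup: 93.86(T − 15.7)
4929.7 T = 38194 + 7064.2 + 76287 = 121545
T ≈ 24.66 °C (< 100 °C, so full condensation is consistent).

T_f ≈ 24.7 °C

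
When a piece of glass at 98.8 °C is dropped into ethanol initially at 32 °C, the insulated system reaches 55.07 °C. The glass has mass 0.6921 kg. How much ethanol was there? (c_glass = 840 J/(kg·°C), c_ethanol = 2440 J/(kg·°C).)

|Q_glass| = |Q_ethanol|:
0.6921×840×(98.8 − 55.07) = m×2440×(55.07 − 32)
56291 m = 25423  ⇒  m ≈ 0.4516 kg

m ≈ 0.452 kg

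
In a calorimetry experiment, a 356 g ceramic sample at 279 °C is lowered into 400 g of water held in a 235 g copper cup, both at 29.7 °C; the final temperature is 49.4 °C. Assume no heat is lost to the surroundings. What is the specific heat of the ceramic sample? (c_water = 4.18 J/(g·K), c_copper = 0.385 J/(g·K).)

Let T be the final temperature. ΣQ_i = 0:
356×c×(49.4 − 279) + 400×4.18×(49.4 − 29.7) + 235×0.385×(49.4 − 29.7) = 0
-81738 c = -34721
c = -34721/-81738 ≈ 0.4248 J/(g·K)

c ≈ 0.425 J/(g·K)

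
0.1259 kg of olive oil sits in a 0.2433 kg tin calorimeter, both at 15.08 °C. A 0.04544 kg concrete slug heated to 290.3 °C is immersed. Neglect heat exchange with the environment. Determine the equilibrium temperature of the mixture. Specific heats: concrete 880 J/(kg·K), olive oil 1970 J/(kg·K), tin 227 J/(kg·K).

Taking heat into each body as positive, Σ m c ΔT = 0:
0.04544*880*(T − 290.3) + 0.1259*1970*(T − 15.08) + 0.2433*227*(T − 15.08) = 0
39.99(T − 290.3) + 248.02(T − 15.08) + 55.23(T − 15.08) = 0
(39.99 + 248.02 + 55.23) T = 39.99*290.3 + 248.02*15.08 + 55.23*15.08
T = 16181/343.24 ≈ 47.14 °C

T_f ≈ 47.1 °C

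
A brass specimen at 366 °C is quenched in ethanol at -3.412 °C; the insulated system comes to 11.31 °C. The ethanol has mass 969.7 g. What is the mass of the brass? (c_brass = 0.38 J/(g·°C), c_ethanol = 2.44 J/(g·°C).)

|Q_brass| = |Q_ethanol|:
m×0.38×(366 − 11.31) = 969.7×2.44×(11.31 − (-3.412))
134.78 m = 34833  ⇒  m ≈ 258.4 g

m ≈ 258 g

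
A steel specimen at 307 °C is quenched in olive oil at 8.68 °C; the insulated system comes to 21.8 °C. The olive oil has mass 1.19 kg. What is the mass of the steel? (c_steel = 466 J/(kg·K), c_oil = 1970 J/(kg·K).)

m ≈ 0.231 kg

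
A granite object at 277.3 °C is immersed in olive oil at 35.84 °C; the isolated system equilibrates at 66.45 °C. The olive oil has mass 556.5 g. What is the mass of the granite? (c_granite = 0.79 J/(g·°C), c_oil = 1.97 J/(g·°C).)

Heat lost by the granite = heat gained by the oil:
m·0.79·(277.3 − 66.45) = 556.5·1.97·(66.45 − 35.84)
166.57 m = 33558  ⇒  m ≈ 201.5 g

m ≈ 201 g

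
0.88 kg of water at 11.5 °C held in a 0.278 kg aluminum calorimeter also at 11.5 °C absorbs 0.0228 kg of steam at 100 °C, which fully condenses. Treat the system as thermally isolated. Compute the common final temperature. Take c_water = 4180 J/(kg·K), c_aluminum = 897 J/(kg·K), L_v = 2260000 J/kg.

T_f ≈ 26.4 °C

Let T be the final temperature. ΣQ_i = 0:
steam→water at 100 °C releases m L_v = 0.0228×2260000 = 51528; condensed water 100 °C→T: 95.3(T − 100); water warms: 0.88×4180×(T − 11.5) = 3678.4(T − 11.5); aluminum cup: 0.278×897×(T − 11.5) = 249.37(T − 11.5)
4023.1 T = 51528 + 9530.4 + 45169 = 106228
T ≈ 26.40 °C — below 100 °C, confirming all the steam condensed.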